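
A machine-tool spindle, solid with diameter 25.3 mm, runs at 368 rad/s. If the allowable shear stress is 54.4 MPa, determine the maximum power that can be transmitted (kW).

63.7 kW

J = πd⁴/32 = π(0.0253)⁴/32 = 4.022×10^-8 m⁴.
T_max = τ_allow·J/r = 5.44×10^7 × 4.022×10^-8 / 0.0126 = 173.0 N·m.
ω = 368 rad/s, so P_max = T_max·ω = 6.366×10^4 W.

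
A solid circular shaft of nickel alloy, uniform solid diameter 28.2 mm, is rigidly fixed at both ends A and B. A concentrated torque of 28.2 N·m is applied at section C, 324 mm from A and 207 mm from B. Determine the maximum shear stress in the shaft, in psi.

With uniform GJ and both ends fixed, compatibility θ_AC = θ_CB gives T_A·a = T_B·b, together with T_A + T_B = T₀.
T_A = T₀·b/(a+b) = 28.20·207/531.0 = 10.99 N·m; T_B = 17.21 N·m.
τ in each portion: τ_AC = 2.50×10^6 Pa, τ_CB = 3.91×10^6 Pa; maximum is in CB.
τ_max = T_CB·r/J = 17.21·0.0141/6.21×10^-8 = 3.908×10^6 Pa.

567 psi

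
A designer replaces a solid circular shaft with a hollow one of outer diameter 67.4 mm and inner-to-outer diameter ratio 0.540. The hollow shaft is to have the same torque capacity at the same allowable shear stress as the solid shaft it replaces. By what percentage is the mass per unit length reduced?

24.8 %

Equal τ_max and T ⇒ the solid shaft needs d_s³ = d_o³(1−k⁴), so d_s = 67.4·(1−0.540⁴)^(1/3) = 65.43 mm.
Area ratio A_h/A_s = d_o²(1−k²)/d_s² = (1−k²)/(1−k⁴)^(2/3) = 0.7516.
Mass saving = 1 − 0.7516 = 24.8 %.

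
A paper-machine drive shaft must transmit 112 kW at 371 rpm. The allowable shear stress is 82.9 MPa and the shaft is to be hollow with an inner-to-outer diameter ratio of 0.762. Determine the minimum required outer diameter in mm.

64.4 mm

ω = 2π·371/60 = 38.85 rad/s, so T = P/ω = 112×10³ / 38.85 = 2883 N·m.
For a hollow shaft with d_i/d_o = 0.762: τ_max = 16T/(π d_o³ (1−k⁴)), so d_o = [16T/(π τ_allow (1−k⁴))]^(1/3) = [16·2883/(π·8.29×10^7·0.6629)]^(1/3) = 0.06441 m.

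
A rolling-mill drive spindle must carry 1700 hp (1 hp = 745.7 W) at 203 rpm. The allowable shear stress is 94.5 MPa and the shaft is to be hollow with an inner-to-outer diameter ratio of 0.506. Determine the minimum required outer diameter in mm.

ω = 2π·203/60 = 21.26 rad/s, so T = P/ω = 1700×745.7 / 21.26 = 59630 N·m.
For a hollow shaft with d_i/d_o = 0.506: τ_max = 16T/(π d_o³ (1−k⁴)), so d_o = [16T/(π τ_allow (1−k⁴))]^(1/3) = [16·59630/(π·9.45×10^7·0.9344)]^(1/3) = 0.1509 m.

151 mm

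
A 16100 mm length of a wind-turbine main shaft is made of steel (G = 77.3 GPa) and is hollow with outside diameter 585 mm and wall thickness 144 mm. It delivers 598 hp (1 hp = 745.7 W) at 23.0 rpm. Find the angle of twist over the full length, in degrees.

0.206°

ω = 2π·23.0/60 = 2.409 rad/s, so T = P/ω = 598×745.7 / 2.409 = 185100 N·m.
J = π(d_o⁴ − d_i⁴)/32 = π(0.585⁴ − 0.297⁴)/32 = 0.01073 m⁴.
θ = T·L/(G·J) = 185100 × 16.1 / (77.3×10⁹ × 0.01073) = 3.592×10^-3 rad.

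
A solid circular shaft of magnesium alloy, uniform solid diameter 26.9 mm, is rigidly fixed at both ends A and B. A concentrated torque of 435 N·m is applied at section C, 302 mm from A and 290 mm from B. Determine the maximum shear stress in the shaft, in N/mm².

58.1 N/mm²

With uniform GJ and both ends fixed, compatibility θ_AC = θ_CB gives T_A·a = T_B·b, together with T_A + T_B = T₀.
T_A = T₀·b/(a+b) = 435.0·290/592.0 = 213.1 N·m; T_B = 221.9 N·m.
τ in each portion: τ_AC = 5.58×10^7 Pa, τ_CB = 5.81×10^7 Pa; maximum is in CB.
τ_max = T_CB·r/J = 221.9·0.0135/5.14×10^-8 = 5.806×10^7 Pa.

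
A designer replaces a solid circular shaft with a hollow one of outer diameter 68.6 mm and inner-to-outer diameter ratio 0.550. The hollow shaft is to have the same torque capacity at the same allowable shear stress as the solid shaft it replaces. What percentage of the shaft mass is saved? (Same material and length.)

Equal τ_max and T ⇒ the solid shaft needs d_s³ = d_o³(1−k⁴), so d_s = 68.6·(1−0.550⁴)^(1/3) = 66.44 mm.
Area ratio A_h/A_s = d_o²(1−k²)/d_s² = (1−k²)/(1−k⁴)^(2/3) = 0.7436.
Mass saving = 1 − 0.7436 = 25.6 %.

25.6 %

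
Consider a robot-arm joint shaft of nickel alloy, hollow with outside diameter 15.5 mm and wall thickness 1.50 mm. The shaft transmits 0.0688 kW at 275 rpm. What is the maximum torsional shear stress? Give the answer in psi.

ω = 2π·275/60 = 28.80 rad/s, so T = P/ω = 0.0688×10³ / 28.80 = 2.389 N·m.
J = π(d_o⁴ − d_i⁴)/32 = π(0.0155⁴ − 0.0125⁴)/32 = 3.270×10^-9 m⁴.
τ_max = T·r/J = 2.389 × 0.00775 / 3.270×10^-9 = 5.662×10^6 Pa.

821 psi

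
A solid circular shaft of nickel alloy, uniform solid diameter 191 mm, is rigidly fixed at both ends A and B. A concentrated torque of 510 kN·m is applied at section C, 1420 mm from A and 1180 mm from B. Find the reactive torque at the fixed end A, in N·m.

231000 N·m

With uniform GJ and both ends fixed, compatibility θ_AC = θ_CB gives T_A·a = T_B·b, together with T_A + T_B = T₀.
T_A = T₀·b/(a+b) = 510000·1180/2600 = 231500 N·m; T_B = 278500 N·m.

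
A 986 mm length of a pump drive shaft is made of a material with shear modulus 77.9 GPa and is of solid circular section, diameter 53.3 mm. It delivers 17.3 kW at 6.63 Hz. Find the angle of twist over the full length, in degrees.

ω = 2π·6.63 = 41.66 rad/s, so T = P/ω = 17.3×10³ / 41.66 = 415.3 N·m.
J = πd⁴/32 = π(0.0533)⁴/32 = 7.923×10^-7 m⁴.
θ = T·L/(G·J) = 415.3 × 0.986 / (77.9×10⁹ × 7.923×10^-7) = 6.634×10^-3 rad.

0.380°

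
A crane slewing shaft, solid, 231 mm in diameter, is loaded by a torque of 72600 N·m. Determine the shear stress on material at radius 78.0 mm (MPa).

J = πd⁴/32 = π(0.231)⁴/32 = 2.795×10^-4 m⁴.
Shear stress varies linearly with radius: τ = T·r/J = 72600 × 0.0780 / 2.795×10^-4 = 2.026×10^7 Pa.

20.3 MPa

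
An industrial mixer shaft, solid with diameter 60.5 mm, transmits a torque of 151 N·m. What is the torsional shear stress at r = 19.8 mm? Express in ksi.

0.330 ksi

J = πd⁴/32 = π(0.0605)⁴/32 = 1.315×10^-6 m⁴.
Shear stress varies linearly with radius: τ = T·r/J = 151.0 × 0.0198 / 1.315×10^-6 = 2.273×10^6 Pa.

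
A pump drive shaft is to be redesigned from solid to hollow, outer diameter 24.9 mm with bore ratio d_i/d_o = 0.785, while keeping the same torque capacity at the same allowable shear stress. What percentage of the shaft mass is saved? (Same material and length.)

47.2 %

Equal τ_max and T ⇒ the solid shaft needs d_s³ = d_o³(1−k⁴), so d_s = 24.9·(1−0.785⁴)^(1/3) = 21.24 mm.
Area ratio A_h/A_s = d_o²(1−k²)/d_s² = (1−k²)/(1−k⁴)^(2/3) = 0.5277.
Mass saving = 1 − 0.5277 = 47.2 %.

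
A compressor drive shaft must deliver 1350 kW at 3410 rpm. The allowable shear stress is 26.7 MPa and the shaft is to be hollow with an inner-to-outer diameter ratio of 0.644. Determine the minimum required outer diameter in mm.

95.5 mm

ω = 2π·3410/60 = 357.1 rad/s, so T = P/ω = 1350×10³ / 357.1 = 3781 N·m.
For a hollow shaft with d_i/d_o = 0.644: τ_max = 16T/(π d_o³ (1−k⁴)), so d_o = [16T/(π τ_allow (1−k⁴))]^(1/3) = [16·3781/(π·2.67×10^7·0.8280)]^(1/3) = 0.09550 m.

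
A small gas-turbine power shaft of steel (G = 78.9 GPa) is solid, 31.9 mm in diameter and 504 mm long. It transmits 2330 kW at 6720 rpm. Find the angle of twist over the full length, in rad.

ω = 2π·6720/60 = 703.7 rad/s, so T = P/ω = 2330×10³ / 703.7 = 3311 N·m.
J = πd⁴/32 = π(0.0319)⁴/32 = 1.017×10^-7 m⁴.
θ = T·L/(G·J) = 3311 × 0.504 / (78.9×10⁹ × 1.017×10^-7) = 0.2080 rad.

0.208 rad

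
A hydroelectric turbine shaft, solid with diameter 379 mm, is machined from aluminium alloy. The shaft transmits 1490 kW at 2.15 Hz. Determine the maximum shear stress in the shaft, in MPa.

10.3 MPa

ω = 2π·2.15 = 13.51 rad/s, so T = P/ω = 1490×10³ / 13.51 = 110300 N·m.
J = πd⁴/32 = π(0.379)⁴/32 = 2.026×10^-3 m⁴.
τ_max = T·r/J = 110300 × 0.190 / 2.026×10^-3 = 1.032×10^7 Pa.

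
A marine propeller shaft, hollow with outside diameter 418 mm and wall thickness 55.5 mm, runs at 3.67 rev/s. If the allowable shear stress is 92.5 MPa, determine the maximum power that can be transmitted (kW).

J = π(d_o⁴ − d_i⁴)/32 = π(0.418⁴ − 0.307⁴)/32 = 2.125×10^-3 m⁴.
T_max = τ_allow·J/r = 9.25×10^7 × 2.125×10^-3 / 0.209 = 940500 N·m.
ω = 2π·3.67 = 23.06 rad/s, so P_max = T_max·ω = 2.169×10^7 W.

21700 kW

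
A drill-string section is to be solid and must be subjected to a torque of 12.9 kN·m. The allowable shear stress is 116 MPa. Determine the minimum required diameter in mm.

82.7 mm

For a solid shaft τ_max = 16T/(πd³), so d = (16T/(π τ_allow))^(1/3) = (16·12900/(π·1.16×10^8))^(1/3) = 0.08274 m.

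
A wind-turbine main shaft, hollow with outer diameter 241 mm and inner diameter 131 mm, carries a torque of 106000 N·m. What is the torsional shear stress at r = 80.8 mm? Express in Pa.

J = π(d_o⁴ − d_i⁴)/32 = π(0.241⁴ − 0.131⁴)/32 = 3.023×10^-4 m⁴.
Shear stress varies linearly with radius: τ = T·r/J = 106000 × 0.0808 / 3.023×10^-4 = 2.833×10^7 Pa.

2.83e7 Pa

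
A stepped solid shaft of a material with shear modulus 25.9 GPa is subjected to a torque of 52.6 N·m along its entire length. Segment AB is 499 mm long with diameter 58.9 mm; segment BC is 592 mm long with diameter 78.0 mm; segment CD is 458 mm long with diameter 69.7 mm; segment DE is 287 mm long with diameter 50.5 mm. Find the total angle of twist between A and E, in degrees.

J_AB = π(0.0589)⁴/32 = 1.18×10^-6 m⁴; J_BC = π(0.0780)⁴/32 = 3.63×10^-6 m⁴; J_CD = π(0.0697)⁴/32 = 2.32×10^-6 m⁴; J_DE = π(0.0505)⁴/32 = 6.39×10^-7 m⁴.
θ = (T/G)·Σ L_i/J_i = (52.60/25.9×10⁹)·(0.499/1.18×10^-6 + 0.592/3.63×10^-6 + 0.458/2.32×10^-6 + 0.287/6.39×10^-7) = 2.503×10^-3 rad.

0.143°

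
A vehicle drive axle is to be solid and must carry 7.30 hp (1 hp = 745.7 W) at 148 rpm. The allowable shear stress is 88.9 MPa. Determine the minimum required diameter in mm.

27.2 mm

ω = 2π·148/60 = 15.50 rad/s, so T = P/ω = 7.30×745.7 / 15.50 = 351.2 N·m.
For a solid shaft τ_max = 16T/(πd³), so d = (16T/(π τ_allow))^(1/3) = (16·351.2/(π·8.89×10^7))^(1/3) = 0.02720 m.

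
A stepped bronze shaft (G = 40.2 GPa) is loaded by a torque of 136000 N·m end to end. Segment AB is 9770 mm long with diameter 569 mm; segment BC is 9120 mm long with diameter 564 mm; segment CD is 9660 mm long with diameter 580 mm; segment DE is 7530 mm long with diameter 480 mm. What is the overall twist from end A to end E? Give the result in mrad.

14.1 mrad

J_AB = π(0.569)⁴/32 = 0.0103 m⁴; J_BC = π(0.564)⁴/32 = 9.93×10^-3 m⁴; J_CD = π(0.580)⁴/32 = 0.0111 m⁴; J_DE = π(0.480)⁴/32 = 5.21×10^-3 m⁴.
θ = (T/G)·Σ L_i/J_i = (136000/40.2×10⁹)·(9.77/0.0103 + 9.12/9.93×10^-3 + 9.66/0.0111 + 7.53/5.21×10^-3) = 0.01415 rad.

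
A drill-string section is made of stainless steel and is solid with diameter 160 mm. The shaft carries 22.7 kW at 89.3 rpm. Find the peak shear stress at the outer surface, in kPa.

3020 kPa

ω = 2π·89.3/60 = 9.351 rad/s, so T = P/ω = 22.7×10³ / 9.351 = 2427 N·m.
J = πd⁴/32 = π(0.160)⁴/32 = 6.434×10^-5 m⁴.
τ_max = T·r/J = 2427 × 0.0800 / 6.434×10^-5 = 3.018×10^6 Pa.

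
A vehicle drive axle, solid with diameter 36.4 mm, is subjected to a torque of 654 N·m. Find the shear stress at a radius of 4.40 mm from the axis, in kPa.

J = πd⁴/32 = π(0.0364)⁴/32 = 1.723×10^-7 m⁴.
Shear stress varies linearly with radius: τ = T·r/J = 654.0 × 0.00440 / 1.723×10^-7 = 1.670×10^7 Pa.

16700 kPa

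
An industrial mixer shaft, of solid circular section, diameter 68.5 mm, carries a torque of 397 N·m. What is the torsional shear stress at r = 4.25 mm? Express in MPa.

0.781 MPa

J = πd⁴/32 = π(0.0685)⁴/32 = 2.162×10^-6 m⁴.
Shear stress varies linearly with radius: τ = T·r/J = 397.0 × 0.00425 / 2.162×10^-6 = 7.806×10^5 Pa.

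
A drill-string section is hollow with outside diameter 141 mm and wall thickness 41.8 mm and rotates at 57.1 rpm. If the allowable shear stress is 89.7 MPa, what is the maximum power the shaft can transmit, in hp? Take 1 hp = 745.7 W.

385 hp

J = π(d_o⁴ − d_i⁴)/32 = π(0.141⁴ − 0.0574⁴)/32 = 3.774×10^-5 m⁴.
T_max = τ_allow·J/r = 8.97×10^7 × 3.774×10^-5 / 0.0705 = 48020 N·m.
ω = 2π·57.1/60 = 5.979 rad/s, so P_max = T_max·ω = 2.871×10^5 W.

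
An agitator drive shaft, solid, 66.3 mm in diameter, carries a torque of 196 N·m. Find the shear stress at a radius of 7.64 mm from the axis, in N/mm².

0.789 N/mm²

J = πd⁴/32 = π(0.0663)⁴/32 = 1.897×10^-6 m⁴.
Shear stress varies linearly with radius: τ = T·r/J = 196.0 × 0.00764 / 1.897×10^-6 = 7.894×10^5 Pa.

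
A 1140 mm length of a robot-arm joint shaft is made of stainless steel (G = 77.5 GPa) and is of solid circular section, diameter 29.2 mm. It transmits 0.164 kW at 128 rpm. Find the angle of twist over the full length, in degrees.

ω = 2π·128/60 = 13.40 rad/s, so T = P/ω = 0.164×10³ / 13.40 = 12.24 N·m.
J = πd⁴/32 = π(0.0292)⁴/32 = 7.137×10^-8 m⁴.
θ = T·L/(G·J) = 12.24 × 1.14 / (77.5×10⁹ × 7.137×10^-8) = 2.522×10^-3 rad.

0.144°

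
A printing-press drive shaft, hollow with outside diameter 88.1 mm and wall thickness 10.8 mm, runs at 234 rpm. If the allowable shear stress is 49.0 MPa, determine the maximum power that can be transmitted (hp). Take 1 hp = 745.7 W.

146 hp

J = π(d_o⁴ − d_i⁴)/32 = π(0.0881⁴ − 0.0665⁴)/32 = 3.994×10^-6 m⁴.
T_max = τ_allow·J/r = 4.90×10^7 × 3.994×10^-6 / 0.0440 = 4443 N·m.
ω = 2π·234/60 = 24.50 rad/s, so P_max = T_max·ω = 1.089×10^5 W.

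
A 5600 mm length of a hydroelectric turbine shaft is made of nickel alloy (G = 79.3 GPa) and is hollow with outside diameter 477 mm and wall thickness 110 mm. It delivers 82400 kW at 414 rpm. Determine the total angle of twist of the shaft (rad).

ω = 2π·414/60 = 43.35 rad/s, so T = P/ω = 82400×10³ / 43.35 = 1.901e6 N·m.
J = π(d_o⁴ − d_i⁴)/32 = π(0.477⁴ − 0.257⁴)/32 = 4.654×10^-3 m⁴.
θ = T·L/(G·J) = 1.901e6 × 5.60 / (79.3×10⁹ × 4.654×10^-3) = 0.02884 rad.

0.0288 rad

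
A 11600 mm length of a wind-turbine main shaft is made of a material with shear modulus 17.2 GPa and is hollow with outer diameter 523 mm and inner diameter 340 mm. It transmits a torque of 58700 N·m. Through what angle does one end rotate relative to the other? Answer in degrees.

J = π(d_o⁴ − d_i⁴)/32 = π(0.523⁴ − 0.340⁴)/32 = 6.033×10^-3 m⁴.
θ = T·L/(G·J) = 58700 × 11.6 / (17.2×10⁹ × 6.033×10^-3) = 6.562×10^-3 rad.

0.376°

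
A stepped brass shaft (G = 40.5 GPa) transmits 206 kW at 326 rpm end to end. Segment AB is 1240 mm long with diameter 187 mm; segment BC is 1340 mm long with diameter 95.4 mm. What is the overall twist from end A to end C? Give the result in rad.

ω = 2π·326/60 = 34.14 rad/s, so T = P/ω = 206×10³ / 34.14 = 6034 N·m.
J_AB = π(0.187)⁴/32 = 1.20×10^-4 m⁴; J_BC = π(0.0954)⁴/32 = 8.13×10^-6 m⁴.
θ = (T/G)·Σ L_i/J_i = (6034/40.5×10⁹)·(1.24/1.20×10^-4 + 1.34/8.13×10^-6) = 0.02609 rad.

0.0261 rad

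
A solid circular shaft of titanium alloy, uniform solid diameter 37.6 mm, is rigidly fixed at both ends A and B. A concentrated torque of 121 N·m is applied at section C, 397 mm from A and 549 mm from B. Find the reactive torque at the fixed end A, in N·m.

70.2 N·m

With uniform GJ and both ends fixed, compatibility θ_AC = θ_CB gives T_A·a = T_B·b, together with T_A + T_B = T₀.
T_A = T₀·b/(a+b) = 121.0·549/946.0 = 70.22 N·m; T_B = 50.78 N·m.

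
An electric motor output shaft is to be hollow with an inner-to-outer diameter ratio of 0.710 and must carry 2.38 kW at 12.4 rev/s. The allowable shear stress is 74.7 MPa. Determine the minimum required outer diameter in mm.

ω = 2π·12.4 = 77.91 rad/s, so T = P/ω = 2.38×10³ / 77.91 = 30.55 N·m.
For a hollow shaft with d_i/d_o = 0.710: τ_max = 16T/(π d_o³ (1−k⁴)), so d_o = [16T/(π τ_allow (1−k⁴))]^(1/3) = [16·30.55/(π·7.47×10^7·0.7459)]^(1/3) = 0.01408 m.

14.1 mm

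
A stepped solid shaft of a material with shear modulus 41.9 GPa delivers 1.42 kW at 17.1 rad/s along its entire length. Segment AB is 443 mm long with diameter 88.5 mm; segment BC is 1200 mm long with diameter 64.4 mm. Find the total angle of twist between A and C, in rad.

ω = 17.1 rad/s, so T = P/ω = 1.42×10³ / 17.10 = 83.04 N·m.
J_AB = π(0.0885)⁴/32 = 6.02×10^-6 m⁴; J_BC = π(0.0644)⁴/32 = 1.69×10^-6 m⁴.
θ = (T/G)·Σ L_i/J_i = (83.04/41.9×10⁹)·(0.443/6.02×10^-6 + 1.20/1.69×10^-6) = 1.554×10^-3 rad.

0.00155 rad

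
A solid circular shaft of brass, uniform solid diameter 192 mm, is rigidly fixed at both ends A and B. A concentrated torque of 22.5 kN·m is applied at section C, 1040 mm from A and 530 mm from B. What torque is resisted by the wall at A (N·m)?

With uniform GJ and both ends fixed, compatibility θ_AC = θ_CB gives T_A·a = T_B·b, together with T_A + T_B = T₀.
T_A = T₀·b/(a+b) = 22500·530/1570 = 7596 N·m; T_B = 14900 N·m.

7600 N·m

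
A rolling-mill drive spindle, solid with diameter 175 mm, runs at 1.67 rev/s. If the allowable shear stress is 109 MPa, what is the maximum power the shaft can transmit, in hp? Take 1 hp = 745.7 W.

1610 hp

J = πd⁴/32 = π(0.175)⁴/32 = 9.208×10^-5 m⁴.
T_max = τ_allow·J/r = 1.09×10^8 × 9.208×10^-5 / 0.0875 = 114700 N·m.
ω = 2π·1.67 = 10.49 rad/s, so P_max = T_max·ω = 1.204×10^6 W.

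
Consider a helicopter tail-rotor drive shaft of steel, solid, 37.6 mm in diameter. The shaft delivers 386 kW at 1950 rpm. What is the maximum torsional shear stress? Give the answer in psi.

26300 psi

ω = 2π·1950/60 = 204.2 rad/s, so T = P/ω = 386×10³ / 204.2 = 1890 N·m.
J = πd⁴/32 = π(0.0376)⁴/32 = 1.962×10^-7 m⁴.
τ_max = T·r/J = 1890 × 0.0188 / 1.962×10^-7 = 1.811×10^8 Pa.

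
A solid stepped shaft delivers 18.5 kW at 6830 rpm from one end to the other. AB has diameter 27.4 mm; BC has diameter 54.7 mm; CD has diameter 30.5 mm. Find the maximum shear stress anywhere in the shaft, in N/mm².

6.40 N/mm²

ω = 2π·6830/60 = 715.2 rad/s, so T = P/ω = 18.5×10³ / 715.2 = 25.87 N·m.
Under the same torque, τ_max = 16T/(πd³) is largest where d is smallest — segment AB (d = 27.4 mm).
τ_max = 16·25.87/(π·(0.0274)³) = 6.404×10^6 Pa.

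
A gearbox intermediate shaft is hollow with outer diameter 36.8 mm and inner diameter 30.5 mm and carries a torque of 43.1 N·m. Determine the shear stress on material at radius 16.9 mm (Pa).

7.66e6 Pa

J = π(d_o⁴ − d_i⁴)/32 = π(0.0368⁴ − 0.0305⁴)/32 = 9.509×10^-8 m⁴.
Shear stress varies linearly with radius: τ = T·r/J = 43.10 × 0.0169 / 9.509×10^-8 = 7.660×10^6 Pa.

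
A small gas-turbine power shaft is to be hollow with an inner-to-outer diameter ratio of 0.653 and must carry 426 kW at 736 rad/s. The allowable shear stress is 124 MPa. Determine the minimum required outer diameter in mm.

30.7 mm

ω = 736 rad/s, so T = P/ω = 426×10³ / 736.0 = 578.8 N·m.
For a hollow shaft with d_i/d_o = 0.653: τ_max = 16T/(π d_o³ (1−k⁴)), so d_o = [16T/(π τ_allow (1−k⁴))]^(1/3) = [16·578.8/(π·1.24×10^8·0.8182)]^(1/3) = 0.03074 m.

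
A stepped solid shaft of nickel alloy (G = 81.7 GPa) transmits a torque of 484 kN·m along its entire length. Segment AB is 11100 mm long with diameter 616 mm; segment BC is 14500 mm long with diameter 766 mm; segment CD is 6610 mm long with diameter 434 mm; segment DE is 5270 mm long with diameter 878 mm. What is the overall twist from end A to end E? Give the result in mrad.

J_AB = π(0.616)⁴/32 = 0.0141 m⁴; J_BC = π(0.766)⁴/32 = 0.0338 m⁴; J_CD = π(0.434)⁴/32 = 3.48×10^-3 m⁴; J_DE = π(0.878)⁴/32 = 0.0583 m⁴.
θ = (T/G)·Σ L_i/J_i = (484000/81.7×10⁹)·(11.1/0.0141 + 14.5/0.0338 + 6.61/3.48×10^-3 + 5.27/0.0583) = 0.01897 rad.

19.0 mrad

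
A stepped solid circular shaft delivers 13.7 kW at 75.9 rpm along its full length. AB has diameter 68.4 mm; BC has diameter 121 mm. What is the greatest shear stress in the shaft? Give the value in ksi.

3.98 ksi

ω = 2π·75.9/60 = 7.948 rad/s, so T = P/ω = 13.7×10³ / 7.948 = 1724 N·m.
Under the same torque, τ_max = 16T/(πd³) is largest where d is smallest — segment AB (d = 68.4 mm).
τ_max = 16·1724/(π·(0.0684)³) = 2.743×10^7 Pa.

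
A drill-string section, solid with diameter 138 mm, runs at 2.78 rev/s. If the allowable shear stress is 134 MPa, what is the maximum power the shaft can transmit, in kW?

1210 kW

J = πd⁴/32 = π(0.138)⁴/32 = 3.561×10^-5 m⁴.
T_max = τ_allow·J/r = 1.34×10^8 × 3.561×10^-5 / 0.0690 = 69150 N·m.
ω = 2π·2.78 = 17.47 rad/s, so P_max = T_max·ω = 1.208×10^6 W.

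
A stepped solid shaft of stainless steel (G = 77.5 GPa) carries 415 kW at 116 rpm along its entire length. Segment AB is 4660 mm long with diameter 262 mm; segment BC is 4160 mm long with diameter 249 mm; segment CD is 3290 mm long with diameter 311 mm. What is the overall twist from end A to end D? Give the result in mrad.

10.9 mrad

ω = 2π·116/60 = 12.15 rad/s, so T = P/ω = 415×10³ / 12.15 = 34160 N·m.
J_AB = π(0.262)⁴/32 = 4.63×10^-4 m⁴; J_BC = π(0.249)⁴/32 = 3.77×10^-4 m⁴; J_CD = π(0.311)⁴/32 = 9.18×10^-4 m⁴.
θ = (T/G)·Σ L_i/J_i = (34160/77.5×10⁹)·(4.66/4.63×10^-4 + 4.16/3.77×10^-4 + 3.29/9.18×10^-4) = 0.01088 rad.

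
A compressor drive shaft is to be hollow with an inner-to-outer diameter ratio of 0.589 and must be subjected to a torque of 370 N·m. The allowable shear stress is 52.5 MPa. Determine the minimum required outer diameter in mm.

34.4 mm

For a hollow shaft with d_i/d_o = 0.589: τ_max = 16T/(π d_o³ (1−k⁴)), so d_o = [16T/(π τ_allow (1−k⁴))]^(1/3) = [16·370.0/(π·5.25×10^7·0.8796)]^(1/3) = 0.03443 m.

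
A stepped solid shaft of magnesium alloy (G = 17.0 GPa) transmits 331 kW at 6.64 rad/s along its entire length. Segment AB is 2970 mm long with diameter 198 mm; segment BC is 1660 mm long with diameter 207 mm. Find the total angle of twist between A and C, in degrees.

ω = 6.64 rad/s, so T = P/ω = 331×10³ / 6.640 = 49850 N·m.
J_AB = π(0.198)⁴/32 = 1.51×10^-4 m⁴; J_BC = π(0.207)⁴/32 = 1.80×10^-4 m⁴.
θ = (T/G)·Σ L_i/J_i = (49850/17.0×10⁹)·(2.97/1.51×10^-4 + 1.66/1.80×10^-4) = 0.08472 rad.

4.85°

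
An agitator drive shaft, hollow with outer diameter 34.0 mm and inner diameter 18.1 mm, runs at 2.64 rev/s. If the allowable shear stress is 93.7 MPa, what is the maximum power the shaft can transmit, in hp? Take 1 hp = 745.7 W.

14.8 hp

J = π(d_o⁴ − d_i⁴)/32 = π(0.0340⁴ − 0.0181⁴)/32 = 1.207×10^-7 m⁴.
T_max = τ_allow·J/r = 9.37×10^7 × 1.207×10^-7 / 0.0170 = 665.0 N·m.
ω = 2π·2.64 = 16.59 rad/s, so P_max = T_max·ω = 1.103×10^4 W.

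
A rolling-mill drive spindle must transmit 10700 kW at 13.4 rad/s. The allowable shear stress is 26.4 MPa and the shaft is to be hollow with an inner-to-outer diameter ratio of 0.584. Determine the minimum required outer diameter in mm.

559 mm

ω = 13.4 rad/s, so T = P/ω = 10700×10³ / 13.40 = 798500 N·m.
For a hollow shaft with d_i/d_o = 0.584: τ_max = 16T/(π d_o³ (1−k⁴)), so d_o = [16T/(π τ_allow (1−k⁴))]^(1/3) = [16·798500/(π·2.64×10^7·0.8837)]^(1/3) = 0.5586 m.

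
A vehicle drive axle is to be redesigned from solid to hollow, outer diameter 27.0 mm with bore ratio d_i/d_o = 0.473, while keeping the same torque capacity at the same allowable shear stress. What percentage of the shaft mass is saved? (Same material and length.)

19.7 %

Equal τ_max and T ⇒ the solid shaft needs d_s³ = d_o³(1−k⁴), so d_s = 27.0·(1−0.473⁴)^(1/3) = 26.54 mm.
Area ratio A_h/A_s = d_o²(1−k²)/d_s² = (1−k²)/(1−k⁴)^(2/3) = 0.8033.
Mass saving = 1 − 0.8033 = 19.7 %.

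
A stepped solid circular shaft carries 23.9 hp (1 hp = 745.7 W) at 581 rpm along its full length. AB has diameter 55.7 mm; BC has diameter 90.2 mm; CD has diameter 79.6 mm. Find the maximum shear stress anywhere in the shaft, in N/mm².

8.63 N/mm²

ω = 2π·581/60 = 60.84 rad/s, so T = P/ω = 23.9×745.7 / 60.84 = 292.9 N·m.
Under the same torque, τ_max = 16T/(πd³) is largest where d is smallest — segment AB (d = 55.7 mm).
τ_max = 16·292.9/(π·(0.0557)³) = 8.633×10^6 Pa.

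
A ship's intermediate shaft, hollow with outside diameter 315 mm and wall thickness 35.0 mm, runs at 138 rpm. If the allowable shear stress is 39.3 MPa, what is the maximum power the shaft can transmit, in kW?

2210 kW

J = π(d_o⁴ − d_i⁴)/32 = π(0.315⁴ − 0.245⁴)/32 = 6.129×10^-4 m⁴.
T_max = τ_allow·J/r = 3.93×10^7 × 6.129×10^-4 / 0.158 = 152900 N·m.
ω = 2π·138/60 = 14.45 rad/s, so P_max = T_max·ω = 2.210×10^6 W.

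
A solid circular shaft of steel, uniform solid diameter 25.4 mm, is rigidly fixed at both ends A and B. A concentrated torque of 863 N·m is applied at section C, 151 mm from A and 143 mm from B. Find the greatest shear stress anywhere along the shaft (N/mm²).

138 N/mm²

With uniform GJ and both ends fixed, compatibility θ_AC = θ_CB gives T_A·a = T_B·b, together with T_A + T_B = T₀.
T_A = T₀·b/(a+b) = 863.0·143/294.0 = 419.8 N·m; T_B = 443.2 N·m.
τ in each portion: τ_AC = 1.30×10^8 Pa, τ_CB = 1.38×10^8 Pa; maximum is in CB.
τ_max = T_CB·r/J = 443.2·0.0127/4.09×10^-8 = 1.378×10^8 Pa.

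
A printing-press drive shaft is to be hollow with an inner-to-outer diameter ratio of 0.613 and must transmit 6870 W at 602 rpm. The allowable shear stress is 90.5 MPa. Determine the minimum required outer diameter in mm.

19.3 mm

ω = 2π·602/60 = 63.04 rad/s, so T = P/ω = 6870 / 63.04 = 109.0 N·m.
For a hollow shaft with d_i/d_o = 0.613: τ_max = 16T/(π d_o³ (1−k⁴)), so d_o = [16T/(π τ_allow (1−k⁴))]^(1/3) = [16·109.0/(π·9.05×10^7·0.8588)]^(1/3) = 0.01926 m.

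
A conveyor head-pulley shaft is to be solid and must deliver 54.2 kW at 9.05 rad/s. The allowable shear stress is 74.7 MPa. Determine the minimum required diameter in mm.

74.2 mm

ω = 9.05 rad/s, so T = P/ω = 54.2×10³ / 9.050 = 5989 N·m.
For a solid shaft τ_max = 16T/(πd³), so d = (16T/(π τ_allow))^(1/3) = (16·5989/(π·7.47×10^7))^(1/3) = 0.07419 m.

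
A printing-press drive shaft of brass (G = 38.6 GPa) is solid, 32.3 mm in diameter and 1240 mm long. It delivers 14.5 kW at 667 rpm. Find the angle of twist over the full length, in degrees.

ω = 2π·667/60 = 69.85 rad/s, so T = P/ω = 14.5×10³ / 69.85 = 207.6 N·m.
J = πd⁴/32 = π(0.0323)⁴/32 = 1.069×10^-7 m⁴.
θ = T·L/(G·J) = 207.6 × 1.24 / (38.6×10⁹ × 1.069×10^-7) = 0.06241 rad.

3.58°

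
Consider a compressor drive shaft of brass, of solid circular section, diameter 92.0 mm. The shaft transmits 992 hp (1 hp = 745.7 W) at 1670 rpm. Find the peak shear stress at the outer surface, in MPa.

27.7 MPa

ω = 2π·1670/60 = 174.9 rad/s, so T = P/ω = 992×745.7 / 174.9 = 4230 N·m.
J = πd⁴/32 = π(0.0920)⁴/32 = 7.033×10^-6 m⁴.
τ_max = T·r/J = 4230 × 0.0460 / 7.033×10^-6 = 2.767×10^7 Pa.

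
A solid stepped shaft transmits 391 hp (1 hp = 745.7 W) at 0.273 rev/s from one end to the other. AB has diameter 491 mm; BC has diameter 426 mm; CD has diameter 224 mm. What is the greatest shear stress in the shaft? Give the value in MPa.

ω = 2π·0.273 = 1.715 rad/s, so T = P/ω = 391×745.7 / 1.715 = 170000 N·m.
Under the same torque, τ_max = 16T/(πd³) is largest where d is smallest — segment CD (d = 224 mm).
τ_max = 16·170000/(π·(0.224)³) = 7.702×10^7 Pa.

77.0 MPa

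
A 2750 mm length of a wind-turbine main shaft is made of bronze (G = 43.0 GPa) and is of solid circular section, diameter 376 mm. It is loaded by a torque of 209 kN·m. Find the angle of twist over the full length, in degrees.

J = πd⁴/32 = π(0.376)⁴/32 = 1.962×10^-3 m⁴.
θ = T·L/(G·J) = 209000 × 2.75 / (43.0×10⁹ × 1.962×10^-3) = 6.812×10^-3 rad.

0.390°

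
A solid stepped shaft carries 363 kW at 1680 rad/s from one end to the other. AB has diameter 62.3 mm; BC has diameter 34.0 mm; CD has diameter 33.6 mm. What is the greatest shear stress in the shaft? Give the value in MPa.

29.0 MPa

ω = 1680 rad/s, so T = P/ω = 363×10³ / 1680 = 216.1 N·m.
Under the same torque, τ_max = 16T/(πd³) is largest where d is smallest — segment CD (d = 33.6 mm).
τ_max = 16·216.1/(π·(0.0336)³) = 2.901×10^7 Pa.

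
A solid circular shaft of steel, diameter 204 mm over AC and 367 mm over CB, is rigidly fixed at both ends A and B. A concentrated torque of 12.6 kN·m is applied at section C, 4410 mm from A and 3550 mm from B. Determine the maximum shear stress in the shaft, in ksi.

Compatibility: T_A·a/J_AC = T_B·b/J_CB with T_A + T_B = T₀.
J_AC = 1.70×10^-4 m⁴, J_CB = 1.78×10^-3 m⁴, so T_A = T₀·(J_AC/a)/((J_AC/a)+(J_CB/b)) = 899.2 N·m, T_B = 11700 N·m.
τ in each portion: τ_AC = 5.39×10^5 Pa, τ_CB = 1.21×10^6 Pa; maximum is in CB.
τ_max = T_CB·r/J = 11700·0.183/1.78×10^-3 = 1.206×10^6 Pa.

0.175 ksi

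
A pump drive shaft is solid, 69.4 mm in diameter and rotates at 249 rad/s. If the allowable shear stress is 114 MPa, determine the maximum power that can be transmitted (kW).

J = πd⁴/32 = π(0.0694)⁴/32 = 2.277×10^-6 m⁴.
T_max = τ_allow·J/r = 1.14×10^8 × 2.277×10^-6 / 0.0347 = 7482 N·m.
ω = 249 rad/s, so P_max = T_max·ω = 1.863×10^6 W.

1860 kW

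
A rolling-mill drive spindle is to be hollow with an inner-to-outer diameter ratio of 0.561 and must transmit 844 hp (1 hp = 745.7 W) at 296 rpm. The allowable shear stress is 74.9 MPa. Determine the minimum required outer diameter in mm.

ω = 2π·296/60 = 31.00 rad/s, so T = P/ω = 844×745.7 / 31.00 = 20300 N·m.
For a hollow shaft with d_i/d_o = 0.561: τ_max = 16T/(π d_o³ (1−k⁴)), so d_o = [16T/(π τ_allow (1−k⁴))]^(1/3) = [16·20300/(π·7.49×10^7·0.9010)]^(1/3) = 0.1153 m.

115 mm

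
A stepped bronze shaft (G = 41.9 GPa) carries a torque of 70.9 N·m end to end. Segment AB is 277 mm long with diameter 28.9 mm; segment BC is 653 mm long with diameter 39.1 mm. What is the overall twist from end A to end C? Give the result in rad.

J_AB = π(0.0289)⁴/32 = 6.85×10^-8 m⁴; J_BC = π(0.0391)⁴/32 = 2.29×10^-7 m⁴.
θ = (T/G)·Σ L_i/J_i = (70.90/41.9×10⁹)·(0.277/6.85×10^-8 + 0.653/2.29×10^-7) = 0.01166 rad.

0.0117 rad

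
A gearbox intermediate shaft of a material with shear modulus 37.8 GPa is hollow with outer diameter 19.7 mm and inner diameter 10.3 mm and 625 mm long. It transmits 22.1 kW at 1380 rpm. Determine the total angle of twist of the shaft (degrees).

ω = 2π·1380/60 = 144.5 rad/s, so T = P/ω = 22.1×10³ / 144.5 = 152.9 N·m.
J = π(d_o⁴ − d_i⁴)/32 = π(0.0197⁴ − 0.0103⁴)/32 = 1.368×10^-8 m⁴.
θ = T·L/(G·J) = 152.9 × 0.625 / (37.8×10⁹ × 1.368×10^-8) = 0.1848 rad.

10.6°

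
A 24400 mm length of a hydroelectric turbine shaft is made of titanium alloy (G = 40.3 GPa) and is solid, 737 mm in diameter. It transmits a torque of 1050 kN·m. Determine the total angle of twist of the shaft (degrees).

1.26°

J = πd⁴/32 = π(0.737)⁴/32 = 0.02896 m⁴.
θ = T·L/(G·J) = 1.050e6 × 24.4 / (40.3×10⁹ × 0.02896) = 0.02195 rad.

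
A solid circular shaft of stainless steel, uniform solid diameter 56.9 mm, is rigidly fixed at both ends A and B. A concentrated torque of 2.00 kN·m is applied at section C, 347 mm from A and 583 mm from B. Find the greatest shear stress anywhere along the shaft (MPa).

With uniform GJ and both ends fixed, compatibility θ_AC = θ_CB gives T_A·a = T_B·b, together with T_A + T_B = T₀.
T_A = T₀·b/(a+b) = 2000·583/930.0 = 1254 N·m; T_B = 746.2 N·m.
τ in each portion: τ_AC = 3.47×10^7 Pa, τ_CB = 2.06×10^7 Pa; maximum is in AC.
τ_max = T_AC·r/J = 1254·0.0284/1.03×10^-6 = 3.466×10^7 Pa.

34.7 MPa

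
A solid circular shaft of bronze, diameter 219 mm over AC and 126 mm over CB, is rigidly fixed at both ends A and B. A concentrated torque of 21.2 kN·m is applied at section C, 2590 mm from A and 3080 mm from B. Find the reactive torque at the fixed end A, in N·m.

Compatibility: T_A·a/J_AC = T_B·b/J_CB with T_A + T_B = T₀.
J_AC = 2.26×10^-4 m⁴, J_CB = 2.47×10^-5 m⁴, so T_A = T₀·(J_AC/a)/((J_AC/a)+(J_CB/b)) = 19410 N·m, T_B = 1789 N·m.

19400 N·m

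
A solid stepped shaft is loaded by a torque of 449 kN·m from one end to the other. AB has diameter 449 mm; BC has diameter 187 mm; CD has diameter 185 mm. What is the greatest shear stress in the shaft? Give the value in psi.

52400 psi

Under the same torque, τ_max = 16T/(πd³) is largest where d is smallest — segment CD (d = 185 mm).
τ_max = 16·449000/(π·(0.185)³) = 3.612×10^8 Pa.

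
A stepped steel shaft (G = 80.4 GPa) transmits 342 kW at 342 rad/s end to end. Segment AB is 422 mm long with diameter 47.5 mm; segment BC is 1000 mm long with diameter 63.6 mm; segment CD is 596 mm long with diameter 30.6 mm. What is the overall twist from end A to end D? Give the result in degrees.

ω = 342 rad/s, so T = P/ω = 342×10³ / 342.0 = 1000 N·m.
J_AB = π(0.0475)⁴/32 = 5.00×10^-7 m⁴; J_BC = π(0.0636)⁴/32 = 1.61×10^-6 m⁴; J_CD = π(0.0306)⁴/32 = 8.61×10^-8 m⁴.
θ = (T/G)·Σ L_i/J_i = (1000/80.4×10⁹)·(0.422/5.00×10^-7 + 1.00/1.61×10^-6 + 0.596/8.61×10^-8) = 0.1044 rad.

5.98°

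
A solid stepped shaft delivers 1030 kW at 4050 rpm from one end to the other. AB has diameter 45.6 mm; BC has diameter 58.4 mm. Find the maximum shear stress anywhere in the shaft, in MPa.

ω = 2π·4050/60 = 424.1 rad/s, so T = P/ω = 1030×10³ / 424.1 = 2429 N·m.
Under the same torque, τ_max = 16T/(πd³) is largest where d is smallest — segment AB (d = 45.6 mm).
τ_max = 16·2429/(π·(0.0456)³) = 1.304×10^8 Pa.

130 MPa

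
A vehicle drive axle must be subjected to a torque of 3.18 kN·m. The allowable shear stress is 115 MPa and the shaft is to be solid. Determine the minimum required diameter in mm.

For a solid shaft τ_max = 16T/(πd³), so d = (16T/(π τ_allow))^(1/3) = (16·3180/(π·1.15×10^8))^(1/3) = 0.05203 m.

52.0 mm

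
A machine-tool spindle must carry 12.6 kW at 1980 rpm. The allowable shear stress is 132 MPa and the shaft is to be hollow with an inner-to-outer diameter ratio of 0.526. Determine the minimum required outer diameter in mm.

ω = 2π·1980/60 = 207.3 rad/s, so T = P/ω = 12.6×10³ / 207.3 = 60.77 N·m.
For a hollow shaft with d_i/d_o = 0.526: τ_max = 16T/(π d_o³ (1−k⁴)), so d_o = [16T/(π τ_allow (1−k⁴))]^(1/3) = [16·60.77/(π·1.32×10^8·0.9235)]^(1/3) = 0.01364 m.

13.6 mm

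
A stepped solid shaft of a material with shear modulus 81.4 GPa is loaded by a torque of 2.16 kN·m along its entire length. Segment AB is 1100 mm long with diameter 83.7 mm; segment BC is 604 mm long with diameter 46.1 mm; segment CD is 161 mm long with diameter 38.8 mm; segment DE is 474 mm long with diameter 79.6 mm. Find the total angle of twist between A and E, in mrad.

J_AB = π(0.0837)⁴/32 = 4.82×10^-6 m⁴; J_BC = π(0.0461)⁴/32 = 4.43×10^-7 m⁴; J_CD = π(0.0388)⁴/32 = 2.22×10^-7 m⁴; J_DE = π(0.0796)⁴/32 = 3.94×10^-6 m⁴.
θ = (T/G)·Σ L_i/J_i = (2160/81.4×10⁹)·(1.10/4.82×10^-6 + 0.604/4.43×10^-7 + 0.161/2.22×10^-7 + 0.474/3.94×10^-6) = 0.06460 rad.

64.6 mrad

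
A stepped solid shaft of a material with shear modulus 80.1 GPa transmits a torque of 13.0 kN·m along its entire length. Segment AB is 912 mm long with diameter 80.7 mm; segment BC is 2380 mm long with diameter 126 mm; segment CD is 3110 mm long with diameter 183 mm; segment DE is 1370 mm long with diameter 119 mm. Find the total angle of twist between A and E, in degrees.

3.84°

J_AB = π(0.0807)⁴/32 = 4.16×10^-6 m⁴; J_BC = π(0.126)⁴/32 = 2.47×10^-5 m⁴; J_CD = π(0.183)⁴/32 = 1.10×10^-4 m⁴; J_DE = π(0.119)⁴/32 = 1.97×10^-5 m⁴.
θ = (T/G)·Σ L_i/J_i = (13000/80.1×10⁹)·(0.912/4.16×10^-6 + 2.38/2.47×10^-5 + 3.11/1.10×10^-4 + 1.37/1.97×10^-5) = 0.06704 rad.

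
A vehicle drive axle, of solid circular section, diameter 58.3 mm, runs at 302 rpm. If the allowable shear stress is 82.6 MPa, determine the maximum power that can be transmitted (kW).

J = πd⁴/32 = π(0.0583)⁴/32 = 1.134×10^-6 m⁴.
T_max = τ_allow·J/r = 8.26×10^7 × 1.134×10^-6 / 0.0291 = 3214 N·m.
ω = 2π·302/60 = 31.63 rad/s, so P_max = T_max·ω = 1.016×10^5 W.

102 kW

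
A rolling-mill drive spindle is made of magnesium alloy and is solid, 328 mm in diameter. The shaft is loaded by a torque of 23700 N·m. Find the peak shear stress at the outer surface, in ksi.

J = πd⁴/32 = π(0.328)⁴/32 = 1.136×10^-3 m⁴.
τ_max = T·r/J = 23700 × 0.164 / 1.136×10^-3 = 3.421×10^6 Pa.

0.496 ksi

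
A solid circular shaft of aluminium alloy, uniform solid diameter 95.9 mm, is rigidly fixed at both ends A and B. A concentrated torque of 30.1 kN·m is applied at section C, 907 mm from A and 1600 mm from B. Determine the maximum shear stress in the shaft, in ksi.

With uniform GJ and both ends fixed, compatibility θ_AC = θ_CB gives T_A·a = T_B·b, together with T_A + T_B = T₀.
T_A = T₀·b/(a+b) = 30100·1600/2507 = 19210 N·m; T_B = 10890 N·m.
τ in each portion: τ_AC = 1.11×10^8 Pa, τ_CB = 6.29×10^7 Pa; maximum is in AC.
τ_max = T_AC·r/J = 19210·0.0479/8.30×10^-6 = 1.109×10^8 Pa.

16.1 ksi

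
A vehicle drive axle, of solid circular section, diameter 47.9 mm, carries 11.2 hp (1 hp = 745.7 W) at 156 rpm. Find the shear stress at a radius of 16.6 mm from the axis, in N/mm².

ω = 2π·156/60 = 16.34 rad/s, so T = P/ω = 11.2×745.7 / 16.34 = 511.2 N·m.
J = πd⁴/32 = π(0.0479)⁴/32 = 5.168×10^-7 m⁴.
Shear stress varies linearly with radius: τ = T·r/J = 511.2 × 0.0166 / 5.168×10^-7 = 1.642×10^7 Pa.

16.4 N/mm²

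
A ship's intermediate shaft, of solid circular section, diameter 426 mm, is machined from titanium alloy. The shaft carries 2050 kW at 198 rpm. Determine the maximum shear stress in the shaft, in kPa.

ω = 2π·198/60 = 20.73 rad/s, so T = P/ω = 2050×10³ / 20.73 = 98870 N·m.
J = πd⁴/32 = π(0.426)⁴/32 = 3.233×10^-3 m⁴.
τ_max = T·r/J = 98870 × 0.213 / 3.233×10^-3 = 6.513×10^6 Pa.

6510 kPa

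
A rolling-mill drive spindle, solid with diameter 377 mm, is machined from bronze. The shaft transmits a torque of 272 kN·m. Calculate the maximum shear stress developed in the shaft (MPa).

J = πd⁴/32 = π(0.377)⁴/32 = 1.983×10^-3 m⁴.
τ_max = T·r/J = 272000 × 0.189 / 1.983×10^-3 = 2.585×10^7 Pa.

25.9 MPa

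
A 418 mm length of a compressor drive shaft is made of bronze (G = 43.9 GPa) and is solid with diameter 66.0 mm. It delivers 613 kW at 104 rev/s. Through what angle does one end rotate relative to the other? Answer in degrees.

0.275°

ω = 2π·104 = 653.5 rad/s, so T = P/ω = 613×10³ / 653.5 = 938.1 N·m.
J = πd⁴/32 = π(0.0660)⁴/32 = 1.863×10^-6 m⁴.
θ = T·L/(G·J) = 938.1 × 0.418 / (43.9×10⁹ × 1.863×10^-6) = 4.795×10^-3 rad.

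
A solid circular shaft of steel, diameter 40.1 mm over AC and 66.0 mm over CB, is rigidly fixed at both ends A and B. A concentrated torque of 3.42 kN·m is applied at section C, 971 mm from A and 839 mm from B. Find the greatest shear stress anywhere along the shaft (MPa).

54.2 MPa

Compatibility: T_A·a/J_AC = T_B·b/J_CB with T_A + T_B = T₀.
J_AC = 2.54×10^-7 m⁴, J_CB = 1.86×10^-6 m⁴, so T_A = T₀·(J_AC/a)/((J_AC/a)+(J_CB/b)) = 360.3 N·m, T_B = 3060 N·m.
τ in each portion: τ_AC = 2.85×10^7 Pa, τ_CB = 5.42×10^7 Pa; maximum is in CB.
τ_max = T_CB·r/J = 3060·0.0330/1.86×10^-6 = 5.420×10^7 Pa.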